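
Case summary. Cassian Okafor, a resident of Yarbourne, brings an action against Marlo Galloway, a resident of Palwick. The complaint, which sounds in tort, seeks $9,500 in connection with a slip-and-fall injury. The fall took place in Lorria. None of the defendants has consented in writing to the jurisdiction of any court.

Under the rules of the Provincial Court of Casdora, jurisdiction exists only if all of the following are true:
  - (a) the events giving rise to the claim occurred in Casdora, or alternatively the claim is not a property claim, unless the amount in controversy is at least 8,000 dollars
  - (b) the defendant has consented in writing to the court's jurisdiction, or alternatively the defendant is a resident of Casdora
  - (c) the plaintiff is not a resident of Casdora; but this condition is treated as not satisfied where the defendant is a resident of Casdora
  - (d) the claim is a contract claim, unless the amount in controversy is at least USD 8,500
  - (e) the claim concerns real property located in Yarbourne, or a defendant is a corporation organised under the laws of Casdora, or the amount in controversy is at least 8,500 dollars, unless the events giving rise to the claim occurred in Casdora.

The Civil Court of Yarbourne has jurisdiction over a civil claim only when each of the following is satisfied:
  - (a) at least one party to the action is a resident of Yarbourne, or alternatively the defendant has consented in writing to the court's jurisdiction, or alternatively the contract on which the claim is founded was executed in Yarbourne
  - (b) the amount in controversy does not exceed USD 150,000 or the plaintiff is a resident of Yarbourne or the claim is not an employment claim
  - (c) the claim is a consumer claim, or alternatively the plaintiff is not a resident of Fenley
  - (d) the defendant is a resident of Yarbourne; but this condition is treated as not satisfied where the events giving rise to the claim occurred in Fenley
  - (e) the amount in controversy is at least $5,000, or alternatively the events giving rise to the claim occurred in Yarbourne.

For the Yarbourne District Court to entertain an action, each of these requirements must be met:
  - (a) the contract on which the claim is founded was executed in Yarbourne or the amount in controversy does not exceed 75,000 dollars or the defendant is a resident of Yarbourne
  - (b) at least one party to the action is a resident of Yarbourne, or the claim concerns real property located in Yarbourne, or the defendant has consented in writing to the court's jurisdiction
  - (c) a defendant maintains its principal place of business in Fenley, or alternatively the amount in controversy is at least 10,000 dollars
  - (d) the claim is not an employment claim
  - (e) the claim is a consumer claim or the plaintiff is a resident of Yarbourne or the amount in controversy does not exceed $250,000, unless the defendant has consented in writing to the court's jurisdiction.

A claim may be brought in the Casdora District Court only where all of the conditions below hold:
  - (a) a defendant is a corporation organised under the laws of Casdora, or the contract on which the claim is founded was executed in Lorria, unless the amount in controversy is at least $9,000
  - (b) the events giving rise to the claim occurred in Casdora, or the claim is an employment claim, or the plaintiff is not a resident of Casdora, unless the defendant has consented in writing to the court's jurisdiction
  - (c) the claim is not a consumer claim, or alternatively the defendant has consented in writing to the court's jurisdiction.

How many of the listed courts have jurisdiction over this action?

The Provincial Court of Casdora:
  (a) The claim is a tort claim, not a property claim, so this disjunct is met. Satisfied.
  (b) No such written consent has been filed; the defendant resides in Palwick, not Casdora — every alternative fails. Not met.
  (c) The plaintiff resides in Yarbourne, which is not Casdora. The carve-out does not apply: the defendant resides in Palwick, not Casdora. Condition met.
  (d) The claim is a tort claim, not a contract claim. The proviso rescues it, though: the amount in controversy is 9,500 dollars, which meets the 8,500 dollars floor. Satisfied.
  (e) The amount in controversy is $9,500, which meets the USD 8,500 floor — that alternative is enough. Condition met.
  → At least one condition fails; no jurisdiction.
The Civil Court of Yarbourne:
  (a) Cassian Okafor resides in Yarbourne, which satisfies one of the alternatives. Met.
  (b) The amount in controversy is 9,500 dollars, within the 150,000 dollars ceiling, so this disjunct is met. Met.
  (c) The plaintiff resides in Yarbourne, which is not Fenley — that alternative is enough. Met.
  (d) The defendant resides in Palwick, not Yarbourne. Fails.
  (e) The amount in controversy is 9,500 dollars, which meets the 5,000 dollars floor — that alternative is enough. Met.
  → At least one condition fails; no jurisdiction.
The Yarbourne District Court:
  (a) The amount in controversy is USD 9,500, within the USD 75,000 ceiling — that alternative is enough. Satisfied.
  (b) Cassian Okafor resides in Yarbourne, so one alternative holds. Met.
  (c) No defendant is a corporation; the amount in controversy is USD 9,500, below the 10,000 dollars floor — no alternative holds. Fails.
  (d) The claim is a tort claim, not an employment claim. Met.
  (e) The plaintiff resides in Yarbourne, so this disjunct is met. Satisfied.
  → The court lacks jurisdiction.
The Casdora District Court:
  (a) No defendant is a corporation; no contract (and hence no place of execution) is alleged — no alternative holds. However, the amount in controversy is 9,500 dollars, which meets the 9,000 dollars floor, so the 'unless' proviso supplies this condition. Met.
  (b) The plaintiff resides in Yarbourne, which is not Casdora, so one alternative holds. Satisfied.
  (c) The claim is a tort claim, not a consumer claim, so this disjunct is met. Satisfied.
  → Every requirement is satisfied — jurisdiction.
Courts with jurisdiction: the Casdora District Court — 1 in total.

1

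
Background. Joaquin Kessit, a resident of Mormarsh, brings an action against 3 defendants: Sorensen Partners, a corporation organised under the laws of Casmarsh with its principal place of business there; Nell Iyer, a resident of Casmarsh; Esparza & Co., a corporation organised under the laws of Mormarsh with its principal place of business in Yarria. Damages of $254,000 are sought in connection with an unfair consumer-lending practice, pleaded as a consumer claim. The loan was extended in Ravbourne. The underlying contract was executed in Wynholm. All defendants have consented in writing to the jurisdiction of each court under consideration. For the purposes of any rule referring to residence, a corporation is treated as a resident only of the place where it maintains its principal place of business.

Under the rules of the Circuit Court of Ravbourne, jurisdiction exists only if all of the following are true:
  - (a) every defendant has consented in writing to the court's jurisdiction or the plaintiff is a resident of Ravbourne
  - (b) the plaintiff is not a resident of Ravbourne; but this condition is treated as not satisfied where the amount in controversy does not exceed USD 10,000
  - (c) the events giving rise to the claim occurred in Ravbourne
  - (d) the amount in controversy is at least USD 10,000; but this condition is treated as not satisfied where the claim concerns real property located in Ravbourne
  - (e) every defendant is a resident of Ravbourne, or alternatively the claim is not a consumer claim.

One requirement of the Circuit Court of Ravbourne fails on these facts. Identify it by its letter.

The Circuit Court of Ravbourne:
  (a) Every defendant has filed written consent — that alternative is enough. Met.
  (b) The plaintiff resides in Mormarsh, which is not Ravbourne. And the carve-out is inapplicable — the amount in controversy is USD 254,000, above the USD 10,000 ceiling. Met.
  (c) The operative events occurred in Ravbourne. Satisfied.
  (d) The amount in controversy is 254,000 dollars, which meets the 10,000 dollars floor. And the carve-out is inapplicable — the claim does not concern real property. Satisfied.
  (e) The defendants reside as follows — Sorensen Partners in Casmarsh, Nell Iyer in Casmarsh, Esparza & Co. in Yarria — not all in Ravbourne; the claim is a consumer claim — none of the alternatives is met. Fails.
Only condition (e) fails.

(e)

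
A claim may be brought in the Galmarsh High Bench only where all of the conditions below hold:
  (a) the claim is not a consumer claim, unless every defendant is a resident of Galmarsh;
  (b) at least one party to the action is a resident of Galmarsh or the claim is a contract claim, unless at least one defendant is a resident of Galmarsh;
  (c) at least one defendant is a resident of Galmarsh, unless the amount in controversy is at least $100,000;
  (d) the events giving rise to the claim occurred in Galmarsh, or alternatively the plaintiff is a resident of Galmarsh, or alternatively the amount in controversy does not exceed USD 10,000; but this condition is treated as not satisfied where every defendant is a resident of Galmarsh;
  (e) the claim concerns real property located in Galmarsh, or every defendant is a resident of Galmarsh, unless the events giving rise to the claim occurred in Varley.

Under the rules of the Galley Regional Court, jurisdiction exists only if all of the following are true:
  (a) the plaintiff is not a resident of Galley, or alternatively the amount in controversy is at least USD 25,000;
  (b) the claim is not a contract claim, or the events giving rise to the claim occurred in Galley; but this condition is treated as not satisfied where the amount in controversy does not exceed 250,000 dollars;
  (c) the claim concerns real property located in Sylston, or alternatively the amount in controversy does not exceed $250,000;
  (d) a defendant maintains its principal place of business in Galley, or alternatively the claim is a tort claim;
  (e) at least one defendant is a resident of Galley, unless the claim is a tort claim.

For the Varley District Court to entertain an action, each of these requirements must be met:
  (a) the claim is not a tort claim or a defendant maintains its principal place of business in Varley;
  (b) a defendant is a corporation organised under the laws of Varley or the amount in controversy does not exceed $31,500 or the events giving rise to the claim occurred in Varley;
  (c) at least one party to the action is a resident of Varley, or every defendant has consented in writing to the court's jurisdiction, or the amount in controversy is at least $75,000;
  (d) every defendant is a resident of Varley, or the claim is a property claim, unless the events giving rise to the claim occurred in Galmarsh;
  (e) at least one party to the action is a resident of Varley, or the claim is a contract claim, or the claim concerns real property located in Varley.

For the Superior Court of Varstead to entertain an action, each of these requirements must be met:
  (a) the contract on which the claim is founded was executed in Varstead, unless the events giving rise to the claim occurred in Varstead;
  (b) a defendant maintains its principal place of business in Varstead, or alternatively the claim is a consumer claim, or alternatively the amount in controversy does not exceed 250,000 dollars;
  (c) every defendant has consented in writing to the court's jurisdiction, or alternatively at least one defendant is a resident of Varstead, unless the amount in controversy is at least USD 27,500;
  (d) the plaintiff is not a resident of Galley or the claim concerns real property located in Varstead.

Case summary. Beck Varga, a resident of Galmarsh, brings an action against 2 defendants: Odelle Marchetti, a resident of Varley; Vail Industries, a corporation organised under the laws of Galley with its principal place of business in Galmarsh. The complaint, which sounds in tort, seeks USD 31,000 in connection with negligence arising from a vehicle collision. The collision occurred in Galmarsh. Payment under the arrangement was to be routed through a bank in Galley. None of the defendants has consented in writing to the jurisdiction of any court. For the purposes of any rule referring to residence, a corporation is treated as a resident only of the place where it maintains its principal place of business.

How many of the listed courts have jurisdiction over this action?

0

The Galmarsh High Bench:
  (a) The claim is a tort claim, not a consumer claim. Satisfied.
  (b) Beck Varga resides in Galmarsh — that alternative is enough. Met.
  (c) Vail Industries resides in Galmarsh. Satisfied.
  (d) The operative events occurred in Galmarsh, so this disjunct is met. The exception is not triggered, since the defendants reside as follows — Odelle Marchetti in Varley, Vail Industries in Galmarsh — not all in Galmarsh. Met.
  (e) The claim does not concern real property; the defendants reside as follows — Odelle Marchetti in Varley, Vail Industries in Galmarsh — not all in Galmarsh — no alternative holds. The proviso offers no rescue either, since the operative events occurred in Galmarsh, not Varley. Condition not met.
  → No jurisdiction.
The Galley Regional Court:
  (a) The plaintiff resides in Galmarsh, which is not Galley, so this disjunct is met. Satisfied.
  (b) The claim is a tort claim, not a contract claim, so this disjunct is met. But the amount in controversy is USD 31,000, within the 250,000 dollars ceiling, triggering the carve-out and defeating this condition. Not satisfied.
  (c) The amount in controversy is USD 31,000, within the USD 250,000 ceiling — that alternative is enough. Met.
  (d) The claim is a tort claim, so this disjunct is met. Satisfied.
  (e) No defendant resides in Galley (they reside in Varley, Galmarsh). The proviso rescues it, though: the claim is a tort claim. Condition met.
  → Not every requirement is met — no jurisdiction.
The Varley District Court:
  (a) The claim is a tort claim; the corporate defendant(s) have their principal place of business in Galmarsh, not Varley — every alternative fails. Condition not met.
  (b) The amount in controversy is 31,000 dollars, within the $31,500 ceiling, so this disjunct is met. Condition met.
  (c) Odelle Marchetti resides in Varley, so one alternative holds. Met.
  (d) The defendants reside as follows — Odelle Marchetti in Varley, Vail Industries in Galmarsh — not all in Varley; the claim is a tort claim, not a property claim — no alternative holds. But the operative events occurred in Galmarsh, and the 'unless' clause therefore excuses the requirement. Satisfied.
  (e) Odelle Marchetti resides in Varley — that alternative is enough. Satisfied.
  → No jurisdiction.
The Superior Court of Varstead:
  (a) No contract (and hence no place of execution) is alleged. Nor does the 'unless' clause help: the operative events occurred in Galmarsh, not Varstead. Not satisfied.
  (b) The amount in controversy is USD 31,000, within the USD 250,000 ceiling — that alternative is enough. Met.
  (c) No such written consent has been filed; no defendant resides in Varstead (they reside in Varley, Galmarsh) — none of the alternatives is met. But the amount in controversy is 31,000 dollars, which meets the $27,500 floor, and the 'unless' clause therefore excuses the requirement. Satisfied.
  (d) The plaintiff resides in Galmarsh, which is not Galley, which satisfies one of the alternatives. Condition met.
  → Not every requirement is met — no jurisdiction.
No court satisfies all of its conditions.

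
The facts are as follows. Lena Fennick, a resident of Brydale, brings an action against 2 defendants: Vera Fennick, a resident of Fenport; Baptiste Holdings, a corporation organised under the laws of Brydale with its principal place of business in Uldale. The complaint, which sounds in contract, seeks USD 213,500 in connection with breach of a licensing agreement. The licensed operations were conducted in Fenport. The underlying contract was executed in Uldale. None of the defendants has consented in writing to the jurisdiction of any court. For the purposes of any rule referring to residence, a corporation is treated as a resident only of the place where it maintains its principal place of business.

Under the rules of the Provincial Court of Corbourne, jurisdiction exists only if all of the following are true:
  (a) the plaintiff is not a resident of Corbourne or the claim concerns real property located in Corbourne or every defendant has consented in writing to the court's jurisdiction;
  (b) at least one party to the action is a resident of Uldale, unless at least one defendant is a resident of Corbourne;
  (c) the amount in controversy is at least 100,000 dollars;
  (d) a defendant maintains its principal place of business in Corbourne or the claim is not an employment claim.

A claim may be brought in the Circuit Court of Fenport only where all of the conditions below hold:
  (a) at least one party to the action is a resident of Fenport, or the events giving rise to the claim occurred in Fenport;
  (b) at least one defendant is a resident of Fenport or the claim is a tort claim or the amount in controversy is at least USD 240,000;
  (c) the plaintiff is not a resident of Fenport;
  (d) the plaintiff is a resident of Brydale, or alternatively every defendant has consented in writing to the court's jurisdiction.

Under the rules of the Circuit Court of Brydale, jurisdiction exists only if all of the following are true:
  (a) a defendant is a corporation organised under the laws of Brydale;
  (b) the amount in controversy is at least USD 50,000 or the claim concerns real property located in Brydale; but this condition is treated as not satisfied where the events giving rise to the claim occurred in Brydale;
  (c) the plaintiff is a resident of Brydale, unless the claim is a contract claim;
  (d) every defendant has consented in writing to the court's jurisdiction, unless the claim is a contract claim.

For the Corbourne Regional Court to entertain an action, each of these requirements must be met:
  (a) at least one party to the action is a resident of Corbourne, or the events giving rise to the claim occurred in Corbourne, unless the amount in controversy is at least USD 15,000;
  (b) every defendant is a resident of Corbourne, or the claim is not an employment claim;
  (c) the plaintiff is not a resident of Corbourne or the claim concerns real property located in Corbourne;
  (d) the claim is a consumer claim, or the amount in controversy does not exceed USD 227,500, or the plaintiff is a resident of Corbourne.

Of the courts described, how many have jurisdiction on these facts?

The Provincial Court of Corbourne:
  (a) The plaintiff resides in Brydale, which is not Corbourne, which satisfies one of the alternatives. Met.
  (b) Baptiste Holdings resides in Uldale. Met.
  (c) The amount in controversy is 213,500 dollars, which meets the $100,000 floor. Satisfied.
  (d) The claim is a contract claim, not an employment claim, so one alternative holds. Condition met.
  → The court has jurisdiction.
The Circuit Court of Fenport:
  (a) Vera Fennick resides in Fenport, so one alternative holds. Met.
  (b) Vera Fennick resides in Fenport, which satisfies one of the alternatives. Condition met.
  (c) The plaintiff resides in Brydale, which is not Fenport. Met.
  (d) The plaintiff resides in Brydale, which satisfies one of the alternatives. Satisfied.
  → Every requirement is satisfied — jurisdiction.
The Circuit Court of Brydale:
  (a) Baptiste Holdings is organised under the laws of Brydale. Met.
  (b) The amount in controversy is $213,500, which meets the 50,000 dollars floor — that alternative is enough. The exception is not triggered, since the operative events occurred in Fenport, not Brydale. Met.
  (c) The plaintiff resides in Brydale. Met.
  (d) No such written consent has been filed. The proviso rescues it, though: the claim is a contract claim. Satisfied.
  → All conditions met; jurisdiction exists.
The Corbourne Regional Court:
  (a) No party resides in Corbourne; the operative events occurred in Fenport, not Corbourne — none of the alternatives is met. The proviso rescues it, though: the amount in controversy is $213,500, which meets the $15,000 floor. Satisfied.
  (b) The claim is a contract claim, not an employment claim, which satisfies one of the alternatives. Condition met.
  (c) The plaintiff resides in Brydale, which is not Corbourne — that alternative is enough. Met.
  (d) The amount in controversy is USD 213,500, within the USD 227,500 ceiling, so one alternative holds. Met.
  → Every requirement is satisfied — jurisdiction.
Courts with jurisdiction: the Provincial Court of Corbourne, the Circuit Court of Fenport, the Circuit Court of Brydale, the Corbourne Regional Court — 4 in total.

4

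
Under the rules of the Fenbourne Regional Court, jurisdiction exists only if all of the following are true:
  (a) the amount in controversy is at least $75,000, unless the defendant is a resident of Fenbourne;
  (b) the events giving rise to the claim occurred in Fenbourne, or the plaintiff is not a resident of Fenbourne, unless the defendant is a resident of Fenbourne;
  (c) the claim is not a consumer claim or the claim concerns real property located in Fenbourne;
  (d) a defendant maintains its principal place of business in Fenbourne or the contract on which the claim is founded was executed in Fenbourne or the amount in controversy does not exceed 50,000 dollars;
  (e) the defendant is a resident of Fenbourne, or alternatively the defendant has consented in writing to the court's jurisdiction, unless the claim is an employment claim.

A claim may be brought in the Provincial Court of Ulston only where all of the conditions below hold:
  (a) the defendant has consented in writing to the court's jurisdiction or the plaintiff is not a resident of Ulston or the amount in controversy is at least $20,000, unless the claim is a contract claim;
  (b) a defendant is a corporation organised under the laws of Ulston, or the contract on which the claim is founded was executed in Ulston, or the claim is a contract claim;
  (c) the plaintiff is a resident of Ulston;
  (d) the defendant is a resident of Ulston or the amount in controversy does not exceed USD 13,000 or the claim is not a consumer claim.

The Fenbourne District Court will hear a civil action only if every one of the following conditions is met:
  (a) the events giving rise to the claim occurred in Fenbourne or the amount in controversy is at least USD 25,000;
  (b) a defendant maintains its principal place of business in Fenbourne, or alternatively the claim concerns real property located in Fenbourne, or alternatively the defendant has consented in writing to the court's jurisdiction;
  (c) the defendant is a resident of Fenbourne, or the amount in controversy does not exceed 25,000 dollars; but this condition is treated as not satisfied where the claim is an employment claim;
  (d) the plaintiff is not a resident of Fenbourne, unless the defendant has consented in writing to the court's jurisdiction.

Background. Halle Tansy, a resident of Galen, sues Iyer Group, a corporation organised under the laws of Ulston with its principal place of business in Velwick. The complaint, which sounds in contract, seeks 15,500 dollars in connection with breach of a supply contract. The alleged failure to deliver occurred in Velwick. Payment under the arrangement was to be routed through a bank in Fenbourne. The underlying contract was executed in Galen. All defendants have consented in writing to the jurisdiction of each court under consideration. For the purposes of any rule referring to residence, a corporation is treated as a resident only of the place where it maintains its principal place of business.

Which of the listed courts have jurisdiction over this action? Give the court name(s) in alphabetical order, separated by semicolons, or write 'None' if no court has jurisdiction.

The Fenbourne Regional Court:
  (a) The amount in controversy is $15,500, below the USD 75,000 floor. Nor does the 'unless' clause help: the defendant resides in Velwick, not Fenbourne. Not met.
  (b) The plaintiff resides in Galen, which is not Fenbourne — that alternative is enough. Condition met.
  (c) The claim is a contract claim, not a consumer claim, so one alternative holds. Condition met.
  (d) The amount in controversy is USD 15,500, within the 50,000 dollars ceiling, which satisfies one of the alternatives. Condition met.
  (e) Every defendant has filed written consent, so one alternative holds. Condition met.
  → At least one condition fails; no jurisdiction.
The Provincial Court of Ulston:
  (a) Every defendant has filed written consent, so one alternative holds. Satisfied.
  (b) Iyer Group is organised under the laws of Ulston, so one alternative holds. Met.
  (c) The plaintiff resides in Galen, not Ulston. Not satisfied.
  (d) The claim is a contract claim, not a consumer claim, so this disjunct is met. Satisfied.
  → At least one condition fails; no jurisdiction.
The Fenbourne District Court:
  (a) The operative events occurred in Velwick, not Fenbourne; the amount in controversy is 15,500 dollars, below the $25,000 floor — none of the alternatives is met. Fails.
  (b) Every defendant has filed written consent — that alternative is enough. Satisfied.
  (c) The amount in controversy is USD 15,500, within the USD 25,000 ceiling, which satisfies one of the alternatives. The carve-out does not apply: the claim is a contract claim, not an employment claim. Met.
  (d) The plaintiff resides in Galen, which is not Fenbourne. Condition met.
  → No jurisdiction.

None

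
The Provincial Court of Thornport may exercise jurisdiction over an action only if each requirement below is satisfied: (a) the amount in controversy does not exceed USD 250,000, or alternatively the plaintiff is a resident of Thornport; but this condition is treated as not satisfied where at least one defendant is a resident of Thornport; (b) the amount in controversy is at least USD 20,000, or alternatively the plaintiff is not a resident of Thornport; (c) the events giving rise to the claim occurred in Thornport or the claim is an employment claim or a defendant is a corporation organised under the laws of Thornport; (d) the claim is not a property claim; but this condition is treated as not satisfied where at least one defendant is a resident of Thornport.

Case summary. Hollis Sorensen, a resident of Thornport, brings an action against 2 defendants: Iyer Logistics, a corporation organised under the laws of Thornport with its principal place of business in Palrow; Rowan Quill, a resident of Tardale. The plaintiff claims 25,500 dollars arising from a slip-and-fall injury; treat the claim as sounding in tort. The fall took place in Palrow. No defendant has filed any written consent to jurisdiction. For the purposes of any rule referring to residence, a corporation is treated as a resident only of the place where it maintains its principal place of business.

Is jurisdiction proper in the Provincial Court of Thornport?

Yes

The Provincial Court of Thornport:
  (a) The amount in controversy is $25,500, within the 250,000 dollars ceiling, which satisfies one of the alternatives. And the carve-out is inapplicable — no defendant resides in Thornport (they reside in Palrow, Tardale). Satisfied.
  (b) The amount in controversy is $25,500, which meets the $20,000 floor, so one alternative holds. Condition met.
  (c) Iyer Logistics is organised under the laws of Thornport, which satisfies one of the alternatives. Satisfied.
  (d) The claim is a tort claim, not a property claim. And the carve-out is inapplicable — no defendant resides in Thornport (they reside in Palrow, Tardale). Satisfied.
  → Jurisdiction lies.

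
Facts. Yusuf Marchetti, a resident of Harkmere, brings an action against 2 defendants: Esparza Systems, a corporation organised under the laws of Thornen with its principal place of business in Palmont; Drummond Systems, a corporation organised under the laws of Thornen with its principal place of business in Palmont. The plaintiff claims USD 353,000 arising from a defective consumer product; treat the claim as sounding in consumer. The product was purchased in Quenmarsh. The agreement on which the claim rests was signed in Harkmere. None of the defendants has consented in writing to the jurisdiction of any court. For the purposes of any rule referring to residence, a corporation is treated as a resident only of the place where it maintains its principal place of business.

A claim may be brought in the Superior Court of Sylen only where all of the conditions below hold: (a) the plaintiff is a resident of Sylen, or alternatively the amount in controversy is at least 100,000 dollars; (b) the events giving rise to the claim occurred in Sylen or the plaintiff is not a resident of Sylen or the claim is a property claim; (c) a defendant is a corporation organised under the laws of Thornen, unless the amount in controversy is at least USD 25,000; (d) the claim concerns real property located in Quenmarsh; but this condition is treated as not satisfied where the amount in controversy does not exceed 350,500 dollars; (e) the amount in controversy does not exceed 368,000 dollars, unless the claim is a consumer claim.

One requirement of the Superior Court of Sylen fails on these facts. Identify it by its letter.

The Superior Court of Sylen:
  (a) The amount in controversy is USD 353,000, which meets the 100,000 dollars floor, so this disjunct is met. Met.
  (b) The plaintiff resides in Harkmere, which is not Sylen, which satisfies one of the alternatives. Condition met.
  (c) Esparza Systems is organised under the laws of Thornen. Met.
  (d) The claim does not concern real property. Not satisfied.
  (e) The amount in controversy is 353,000 dollars, within the 368,000 dollars ceiling. Satisfied.
Only condition (d) fails.

(d)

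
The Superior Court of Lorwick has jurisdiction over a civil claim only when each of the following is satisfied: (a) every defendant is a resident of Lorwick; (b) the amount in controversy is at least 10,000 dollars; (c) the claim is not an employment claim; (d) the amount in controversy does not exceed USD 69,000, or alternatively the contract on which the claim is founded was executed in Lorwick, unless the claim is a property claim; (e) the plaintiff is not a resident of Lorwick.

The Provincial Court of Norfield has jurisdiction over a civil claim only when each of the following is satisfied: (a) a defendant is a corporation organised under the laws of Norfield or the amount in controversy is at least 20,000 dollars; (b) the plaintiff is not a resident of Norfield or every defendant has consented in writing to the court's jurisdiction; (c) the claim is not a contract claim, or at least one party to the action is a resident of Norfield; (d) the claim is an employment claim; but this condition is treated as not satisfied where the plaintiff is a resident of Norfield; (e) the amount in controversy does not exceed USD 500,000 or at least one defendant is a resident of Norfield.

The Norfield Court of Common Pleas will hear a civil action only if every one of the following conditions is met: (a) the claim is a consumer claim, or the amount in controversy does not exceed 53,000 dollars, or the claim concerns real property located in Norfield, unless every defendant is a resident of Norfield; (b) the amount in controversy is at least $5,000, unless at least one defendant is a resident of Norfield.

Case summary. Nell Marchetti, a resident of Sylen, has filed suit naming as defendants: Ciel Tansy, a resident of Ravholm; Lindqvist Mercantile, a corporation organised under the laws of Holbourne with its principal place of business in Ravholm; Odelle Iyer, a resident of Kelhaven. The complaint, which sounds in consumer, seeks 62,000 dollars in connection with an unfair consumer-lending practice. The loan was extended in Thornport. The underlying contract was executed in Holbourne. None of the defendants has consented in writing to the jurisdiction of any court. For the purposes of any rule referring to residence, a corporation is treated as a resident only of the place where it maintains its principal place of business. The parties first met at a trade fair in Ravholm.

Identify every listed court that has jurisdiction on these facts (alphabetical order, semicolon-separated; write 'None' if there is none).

the Norfield Court of Common Pleas

The Superior Court of Lorwick:
  (a) The defendants reside as follows — Ciel Tansy in Ravholm, Lindqvist Mercantile in Ravholm, Odelle Iyer in Kelhaven — not all in Lorwick. Not met.
  (b) The amount in controversy is 62,000 dollars, which meets the 10,000 dollars floor. Satisfied.
  (c) The claim is a consumer claim, not an employment claim. Satisfied.
  (d) The amount in controversy is 62,000 dollars, within the USD 69,000 ceiling — that alternative is enough. Condition met.
  (e) The plaintiff resides in Sylen, which is not Lorwick. Satisfied.
  → At least one condition fails; no jurisdiction.
The Provincial Court of Norfield:
  (a) The amount in controversy is $62,000, which meets the USD 20,000 floor, which satisfies one of the alternatives. Condition met.
  (b) The plaintiff resides in Sylen, which is not Norfield, which satisfies one of the alternatives. Met.
  (c) The claim is a consumer claim, not a contract claim — that alternative is enough. Satisfied.
  (d) The claim is a consumer claim, not an employment claim. Not met.
  (e) The amount in controversy is 62,000 dollars, within the 500,000 dollars ceiling, so this disjunct is met. Met.
  → Not every requirement is met — no jurisdiction.
The Norfield Court of Common Pleas:
  (a) The claim is a consumer claim, so this disjunct is met. Condition met.
  (b) The amount in controversy is 62,000 dollars, which meets the $5,000 floor. Condition met.
  → All conditions met; jurisdiction exists.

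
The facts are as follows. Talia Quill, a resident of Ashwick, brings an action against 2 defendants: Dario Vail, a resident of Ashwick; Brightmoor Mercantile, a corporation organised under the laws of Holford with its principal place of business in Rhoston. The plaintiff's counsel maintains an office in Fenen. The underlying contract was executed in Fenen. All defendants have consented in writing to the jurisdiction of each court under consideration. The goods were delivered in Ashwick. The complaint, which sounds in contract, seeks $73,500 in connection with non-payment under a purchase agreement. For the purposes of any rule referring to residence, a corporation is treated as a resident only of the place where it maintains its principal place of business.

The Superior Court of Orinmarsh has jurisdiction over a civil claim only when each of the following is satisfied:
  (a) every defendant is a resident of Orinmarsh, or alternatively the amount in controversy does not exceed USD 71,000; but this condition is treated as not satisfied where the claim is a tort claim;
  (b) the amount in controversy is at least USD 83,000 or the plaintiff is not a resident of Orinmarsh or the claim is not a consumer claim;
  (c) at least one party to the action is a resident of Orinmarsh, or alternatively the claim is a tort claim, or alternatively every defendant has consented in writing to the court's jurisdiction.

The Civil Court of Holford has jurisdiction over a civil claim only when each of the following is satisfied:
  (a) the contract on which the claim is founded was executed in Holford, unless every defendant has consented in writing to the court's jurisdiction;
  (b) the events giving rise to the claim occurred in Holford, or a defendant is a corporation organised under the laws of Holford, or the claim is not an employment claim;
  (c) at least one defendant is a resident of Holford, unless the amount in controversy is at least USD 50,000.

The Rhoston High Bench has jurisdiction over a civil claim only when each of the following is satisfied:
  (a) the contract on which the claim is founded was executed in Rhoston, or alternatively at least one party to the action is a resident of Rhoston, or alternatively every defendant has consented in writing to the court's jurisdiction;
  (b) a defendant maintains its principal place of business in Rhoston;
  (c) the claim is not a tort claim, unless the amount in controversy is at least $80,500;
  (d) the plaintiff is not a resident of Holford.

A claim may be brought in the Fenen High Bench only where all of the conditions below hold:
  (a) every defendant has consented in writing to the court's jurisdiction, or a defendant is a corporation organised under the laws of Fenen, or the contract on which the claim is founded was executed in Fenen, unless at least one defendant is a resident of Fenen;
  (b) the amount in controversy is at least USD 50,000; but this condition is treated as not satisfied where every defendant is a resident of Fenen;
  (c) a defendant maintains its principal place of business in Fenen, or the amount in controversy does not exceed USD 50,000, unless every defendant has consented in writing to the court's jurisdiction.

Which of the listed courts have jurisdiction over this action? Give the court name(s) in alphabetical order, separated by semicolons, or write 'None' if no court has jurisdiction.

the Civil Court of Holford; the Fenen High Bench; the Rhoston High Bench

The Superior Court of Orinmarsh:
  (a) The defendants reside as follows — Dario Vail in Ashwick, Brightmoor Mercantile in Rhoston — not all in Orinmarsh; the amount in controversy is USD 73,500, above the 71,000 dollars ceiling — none of the alternatives is met. Not met.
  (b) The plaintiff resides in Ashwick, which is not Orinmarsh, which satisfies one of the alternatives. Met.
  (c) Every defendant has filed written consent, so this disjunct is met. Condition met.
  → Not every requirement is met — no jurisdiction.
The Civil Court of Holford:
  (a) The contract was executed in Fenen, not Holford. But every defendant has filed written consent, and the 'unless' clause therefore excuses the requirement. Condition met.
  (b) Brightmoor Mercantile is organised under the laws of Holford, which satisfies one of the alternatives. Condition met.
  (c) No defendant resides in Holford (they reside in Ashwick, Rhoston). The proviso rescues it, though: the amount in controversy is 73,500 dollars, which meets the $50,000 floor. Met.
  → The court has jurisdiction.
The Rhoston High Bench:
  (a) Brightmoor Mercantile resides in Rhoston — that alternative is enough. Satisfied.
  (b) Brightmoor Mercantile has its principal place of business in Rhoston. Condition met.
  (c) The claim is a contract claim, not a tort claim. Met.
  (d) The plaintiff resides in Ashwick, which is not Holford. Satisfied.
  → The court has jurisdiction.
The Fenen High Bench:
  (a) Every defendant has filed written consent, which satisfies one of the alternatives. Met.
  (b) The amount in controversy is USD 73,500, which meets the $50,000 floor. And the carve-out is inapplicable — the defendants reside as follows — Dario Vail in Ashwick, Brightmoor Mercantile in Rhoston — not all in Fenen. Condition met.
  (c) The corporate defendant(s) have their principal place of business in Rhoston, not Fenen; the amount in controversy is $73,500, above the $50,000 ceiling — none of the alternatives is met. The proviso rescues it, though: every defendant has filed written consent. Satisfied.
  → All conditions met; jurisdiction exists.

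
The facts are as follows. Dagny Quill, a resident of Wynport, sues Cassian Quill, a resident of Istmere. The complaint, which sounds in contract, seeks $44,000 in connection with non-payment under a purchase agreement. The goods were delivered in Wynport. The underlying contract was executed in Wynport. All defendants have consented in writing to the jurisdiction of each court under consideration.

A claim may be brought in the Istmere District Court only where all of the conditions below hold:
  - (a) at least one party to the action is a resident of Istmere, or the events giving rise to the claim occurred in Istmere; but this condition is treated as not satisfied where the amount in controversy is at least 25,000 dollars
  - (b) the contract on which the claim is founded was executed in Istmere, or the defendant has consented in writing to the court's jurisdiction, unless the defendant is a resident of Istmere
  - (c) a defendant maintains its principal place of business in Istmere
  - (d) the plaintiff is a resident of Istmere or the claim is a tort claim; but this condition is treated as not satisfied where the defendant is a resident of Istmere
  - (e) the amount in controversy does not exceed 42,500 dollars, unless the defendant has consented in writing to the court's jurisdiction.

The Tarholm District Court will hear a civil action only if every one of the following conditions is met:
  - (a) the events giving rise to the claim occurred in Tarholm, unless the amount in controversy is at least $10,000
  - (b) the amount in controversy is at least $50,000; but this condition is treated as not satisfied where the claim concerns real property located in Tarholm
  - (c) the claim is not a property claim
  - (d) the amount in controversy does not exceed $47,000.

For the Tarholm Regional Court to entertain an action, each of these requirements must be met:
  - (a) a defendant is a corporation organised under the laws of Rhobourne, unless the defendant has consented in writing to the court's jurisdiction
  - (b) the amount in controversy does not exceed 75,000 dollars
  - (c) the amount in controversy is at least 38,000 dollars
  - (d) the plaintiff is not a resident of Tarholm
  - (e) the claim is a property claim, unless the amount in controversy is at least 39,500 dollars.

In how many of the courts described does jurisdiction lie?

1

The Istmere District Court:
  (a) Cassian Quill resides in Istmere, so one alternative holds. But the carve-out bites: the amount in controversy is $44,000, which meets the USD 25,000 floor. Not satisfied.
  (b) Every defendant has filed written consent, so this disjunct is met. Condition met.
  (c) No defendant is a corporation. Condition not met.
  (d) The plaintiff resides in Wynport, not Istmere; the claim is a contract claim, not a tort claim — no alternative holds. Not met.
  (e) The amount in controversy is $44,000, above the $42,500 ceiling. However, every defendant has filed written consent, so the 'unless' proviso supplies this condition. Met.
  → Not every requirement is met — no jurisdiction.
The Tarholm District Court:
  (a) The operative events occurred in Wynport, not Tarholm. However, the amount in controversy is $44,000, which meets the 10,000 dollars floor, so the 'unless' proviso supplies this condition. Condition met.
  (b) The amount in controversy is $44,000, below the $50,000 floor. Not satisfied.
  (c) The claim is a contract claim, not a property claim. Satisfied.
  (d) The amount in controversy is USD 44,000, within the USD 47,000 ceiling. Satisfied.
  → Not every requirement is met — no jurisdiction.
The Tarholm Regional Court:
  (a) No defendant is a corporation. But every defendant has filed written consent, and the 'unless' clause therefore excuses the requirement. Met.
  (b) The amount in controversy is 44,000 dollars, within the USD 75,000 ceiling. Condition met.
  (c) The amount in controversy is $44,000, which meets the 38,000 dollars floor. Condition met.
  (d) The plaintiff resides in Wynport, which is not Tarholm. Met.
  (e) The claim is a contract claim, not a property claim. The proviso rescues it, though: the amount in controversy is 44,000 dollars, which meets the $39,500 floor. Condition met.
  → Every requirement is satisfied — jurisdiction.
Courts with jurisdiction: the Tarholm Regional Court — 1 in total.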